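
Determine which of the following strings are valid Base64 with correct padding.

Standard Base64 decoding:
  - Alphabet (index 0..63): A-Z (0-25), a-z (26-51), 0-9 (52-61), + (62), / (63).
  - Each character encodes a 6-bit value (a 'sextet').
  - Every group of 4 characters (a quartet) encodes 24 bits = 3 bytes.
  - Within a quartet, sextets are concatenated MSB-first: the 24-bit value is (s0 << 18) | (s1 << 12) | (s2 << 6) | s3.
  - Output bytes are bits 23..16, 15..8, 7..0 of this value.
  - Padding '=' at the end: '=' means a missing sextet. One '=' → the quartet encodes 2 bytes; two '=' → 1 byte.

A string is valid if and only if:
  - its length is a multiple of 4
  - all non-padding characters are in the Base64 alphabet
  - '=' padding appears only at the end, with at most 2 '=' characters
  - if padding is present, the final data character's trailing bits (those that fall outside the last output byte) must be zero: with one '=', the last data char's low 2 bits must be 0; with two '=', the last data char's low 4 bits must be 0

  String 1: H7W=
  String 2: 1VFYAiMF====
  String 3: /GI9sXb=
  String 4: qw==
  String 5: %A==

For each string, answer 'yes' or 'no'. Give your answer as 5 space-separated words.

Answer: no no no yes no

Derivation:
String 1: 'H7W=' → invalid (bad trailing bits)
String 2: '1VFYAiMF====' → invalid (4 pad chars (max 2))
String 3: '/GI9sXb=' → invalid (bad trailing bits)
String 4: 'qw==' → valid
String 5: '%A==' → invalid (bad char(s): ['%'])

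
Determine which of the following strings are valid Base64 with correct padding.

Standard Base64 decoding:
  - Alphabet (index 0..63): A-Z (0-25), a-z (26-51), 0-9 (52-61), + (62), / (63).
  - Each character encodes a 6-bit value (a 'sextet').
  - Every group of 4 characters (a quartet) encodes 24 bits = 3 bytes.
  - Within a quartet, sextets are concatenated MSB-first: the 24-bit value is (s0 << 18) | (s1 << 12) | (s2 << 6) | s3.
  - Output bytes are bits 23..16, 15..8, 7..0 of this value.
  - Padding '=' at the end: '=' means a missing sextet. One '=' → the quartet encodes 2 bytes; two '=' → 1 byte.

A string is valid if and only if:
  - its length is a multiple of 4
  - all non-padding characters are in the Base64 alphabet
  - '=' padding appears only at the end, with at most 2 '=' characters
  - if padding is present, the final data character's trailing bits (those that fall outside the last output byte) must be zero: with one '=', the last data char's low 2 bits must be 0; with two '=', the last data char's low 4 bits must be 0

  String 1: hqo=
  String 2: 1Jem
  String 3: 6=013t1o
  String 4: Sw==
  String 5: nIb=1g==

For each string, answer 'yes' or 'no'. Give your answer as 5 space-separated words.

Answer: yes yes no yes no

Derivation:
String 1: 'hqo=' → valid
String 2: '1Jem' → valid
String 3: '6=013t1o' → invalid (bad char(s): ['=']; '=' in middle)
String 4: 'Sw==' → valid
String 5: 'nIb=1g==' → invalid (bad char(s): ['=']; '=' in middle)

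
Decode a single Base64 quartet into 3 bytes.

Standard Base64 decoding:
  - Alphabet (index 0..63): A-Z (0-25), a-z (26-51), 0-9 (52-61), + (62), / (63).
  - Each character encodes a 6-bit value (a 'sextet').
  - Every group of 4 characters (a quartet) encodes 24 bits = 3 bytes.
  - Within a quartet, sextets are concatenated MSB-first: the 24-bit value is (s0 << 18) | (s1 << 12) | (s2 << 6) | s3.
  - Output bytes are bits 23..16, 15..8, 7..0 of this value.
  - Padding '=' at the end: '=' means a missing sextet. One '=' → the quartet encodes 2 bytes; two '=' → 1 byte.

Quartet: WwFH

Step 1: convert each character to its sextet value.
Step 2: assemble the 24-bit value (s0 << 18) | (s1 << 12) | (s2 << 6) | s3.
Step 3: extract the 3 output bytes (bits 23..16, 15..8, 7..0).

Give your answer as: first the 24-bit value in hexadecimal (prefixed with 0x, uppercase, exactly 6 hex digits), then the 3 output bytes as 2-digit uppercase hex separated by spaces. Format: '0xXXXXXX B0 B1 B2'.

Answer: 0x5B0147 5B 01 47

Derivation:
Sextets: W=22, w=48, F=5, H=7
24-bit: (22<<18) | (48<<12) | (5<<6) | 7
      = 0x580000 | 0x030000 | 0x000140 | 0x000007
      = 0x5B0147
Bytes: (v>>16)&0xFF=5B, (v>>8)&0xFF=01, v&0xFF=47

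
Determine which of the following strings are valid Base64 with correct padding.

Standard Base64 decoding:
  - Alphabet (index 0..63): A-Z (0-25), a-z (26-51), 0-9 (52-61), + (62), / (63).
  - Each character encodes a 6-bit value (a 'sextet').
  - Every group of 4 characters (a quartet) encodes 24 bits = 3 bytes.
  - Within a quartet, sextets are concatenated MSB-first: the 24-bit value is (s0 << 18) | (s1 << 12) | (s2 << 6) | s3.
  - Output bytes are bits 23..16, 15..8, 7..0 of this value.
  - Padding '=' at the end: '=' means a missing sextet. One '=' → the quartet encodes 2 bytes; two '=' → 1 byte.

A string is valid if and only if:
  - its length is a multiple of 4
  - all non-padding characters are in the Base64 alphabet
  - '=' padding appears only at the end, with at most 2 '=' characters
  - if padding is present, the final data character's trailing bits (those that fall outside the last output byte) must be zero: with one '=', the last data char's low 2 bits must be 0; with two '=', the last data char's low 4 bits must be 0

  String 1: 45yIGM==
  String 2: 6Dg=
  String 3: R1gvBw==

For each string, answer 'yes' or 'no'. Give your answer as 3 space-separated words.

Answer: no yes yes

Derivation:
String 1: '45yIGM==' → invalid (bad trailing bits)
String 2: '6Dg=' → valid
String 3: 'R1gvBw==' → valid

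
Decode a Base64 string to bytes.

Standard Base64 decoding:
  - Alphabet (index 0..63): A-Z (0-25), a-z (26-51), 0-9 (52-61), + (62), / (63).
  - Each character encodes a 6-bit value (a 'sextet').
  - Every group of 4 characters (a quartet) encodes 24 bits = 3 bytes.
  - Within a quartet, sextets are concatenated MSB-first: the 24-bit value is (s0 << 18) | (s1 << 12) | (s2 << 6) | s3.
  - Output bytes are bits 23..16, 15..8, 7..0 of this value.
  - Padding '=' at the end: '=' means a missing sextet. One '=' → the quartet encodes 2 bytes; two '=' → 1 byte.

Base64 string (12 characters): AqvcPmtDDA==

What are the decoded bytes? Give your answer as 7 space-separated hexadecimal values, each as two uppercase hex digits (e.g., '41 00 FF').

After char 0 ('A'=0): chars_in_quartet=1 acc=0x0 bytes_emitted=0
After char 1 ('q'=42): chars_in_quartet=2 acc=0x2A bytes_emitted=0
After char 2 ('v'=47): chars_in_quartet=3 acc=0xAAF bytes_emitted=0
After char 3 ('c'=28): chars_in_quartet=4 acc=0x2ABDC -> emit 02 AB DC, reset; bytes_emitted=3
After char 4 ('P'=15): chars_in_quartet=1 acc=0xF bytes_emitted=3
After char 5 ('m'=38): chars_in_quartet=2 acc=0x3E6 bytes_emitted=3
After char 6 ('t'=45): chars_in_quartet=3 acc=0xF9AD bytes_emitted=3
After char 7 ('D'=3): chars_in_quartet=4 acc=0x3E6B43 -> emit 3E 6B 43, reset; bytes_emitted=6
After char 8 ('D'=3): chars_in_quartet=1 acc=0x3 bytes_emitted=6
After char 9 ('A'=0): chars_in_quartet=2 acc=0xC0 bytes_emitted=6
Padding '==': partial quartet acc=0xC0 -> emit 0C; bytes_emitted=7

Answer: 02 AB DC 3E 6B 43 0C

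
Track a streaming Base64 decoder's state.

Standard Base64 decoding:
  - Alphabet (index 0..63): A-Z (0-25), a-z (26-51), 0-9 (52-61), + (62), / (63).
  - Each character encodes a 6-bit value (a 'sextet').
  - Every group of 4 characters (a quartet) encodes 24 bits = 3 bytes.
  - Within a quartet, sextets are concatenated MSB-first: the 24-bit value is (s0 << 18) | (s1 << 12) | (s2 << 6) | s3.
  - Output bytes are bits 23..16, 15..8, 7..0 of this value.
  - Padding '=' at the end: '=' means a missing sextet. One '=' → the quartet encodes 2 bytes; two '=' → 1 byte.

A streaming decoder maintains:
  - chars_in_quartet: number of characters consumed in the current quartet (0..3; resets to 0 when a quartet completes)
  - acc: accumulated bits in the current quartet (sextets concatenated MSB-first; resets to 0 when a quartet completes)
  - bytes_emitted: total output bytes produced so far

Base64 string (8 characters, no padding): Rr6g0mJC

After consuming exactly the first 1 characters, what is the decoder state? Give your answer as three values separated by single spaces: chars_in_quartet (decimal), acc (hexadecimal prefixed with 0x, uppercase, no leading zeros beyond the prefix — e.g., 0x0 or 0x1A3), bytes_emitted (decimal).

After char 0 ('R'=17): chars_in_quartet=1 acc=0x11 bytes_emitted=0

Answer: 1 0x11 0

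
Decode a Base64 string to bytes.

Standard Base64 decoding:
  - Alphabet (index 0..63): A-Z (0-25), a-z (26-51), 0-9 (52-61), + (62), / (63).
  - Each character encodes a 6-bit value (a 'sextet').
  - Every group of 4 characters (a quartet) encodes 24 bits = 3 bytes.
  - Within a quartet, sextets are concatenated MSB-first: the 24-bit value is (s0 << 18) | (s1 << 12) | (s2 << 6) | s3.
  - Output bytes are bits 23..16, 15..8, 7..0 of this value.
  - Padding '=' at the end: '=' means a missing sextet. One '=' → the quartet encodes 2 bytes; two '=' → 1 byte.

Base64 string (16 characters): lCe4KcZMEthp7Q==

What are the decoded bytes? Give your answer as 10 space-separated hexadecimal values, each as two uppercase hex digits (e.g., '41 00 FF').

After char 0 ('l'=37): chars_in_quartet=1 acc=0x25 bytes_emitted=0
After char 1 ('C'=2): chars_in_quartet=2 acc=0x942 bytes_emitted=0
After char 2 ('e'=30): chars_in_quartet=3 acc=0x2509E bytes_emitted=0
After char 3 ('4'=56): chars_in_quartet=4 acc=0x9427B8 -> emit 94 27 B8, reset; bytes_emitted=3
After char 4 ('K'=10): chars_in_quartet=1 acc=0xA bytes_emitted=3
After char 5 ('c'=28): chars_in_quartet=2 acc=0x29C bytes_emitted=3
After char 6 ('Z'=25): chars_in_quartet=3 acc=0xA719 bytes_emitted=3
After char 7 ('M'=12): chars_in_quartet=4 acc=0x29C64C -> emit 29 C6 4C, reset; bytes_emitted=6
After char 8 ('E'=4): chars_in_quartet=1 acc=0x4 bytes_emitted=6
After char 9 ('t'=45): chars_in_quartet=2 acc=0x12D bytes_emitted=6
After char 10 ('h'=33): chars_in_quartet=3 acc=0x4B61 bytes_emitted=6
After char 11 ('p'=41): chars_in_quartet=4 acc=0x12D869 -> emit 12 D8 69, reset; bytes_emitted=9
After char 12 ('7'=59): chars_in_quartet=1 acc=0x3B bytes_emitted=9
After char 13 ('Q'=16): chars_in_quartet=2 acc=0xED0 bytes_emitted=9
Padding '==': partial quartet acc=0xED0 -> emit ED; bytes_emitted=10

Answer: 94 27 B8 29 C6 4C 12 D8 69 ED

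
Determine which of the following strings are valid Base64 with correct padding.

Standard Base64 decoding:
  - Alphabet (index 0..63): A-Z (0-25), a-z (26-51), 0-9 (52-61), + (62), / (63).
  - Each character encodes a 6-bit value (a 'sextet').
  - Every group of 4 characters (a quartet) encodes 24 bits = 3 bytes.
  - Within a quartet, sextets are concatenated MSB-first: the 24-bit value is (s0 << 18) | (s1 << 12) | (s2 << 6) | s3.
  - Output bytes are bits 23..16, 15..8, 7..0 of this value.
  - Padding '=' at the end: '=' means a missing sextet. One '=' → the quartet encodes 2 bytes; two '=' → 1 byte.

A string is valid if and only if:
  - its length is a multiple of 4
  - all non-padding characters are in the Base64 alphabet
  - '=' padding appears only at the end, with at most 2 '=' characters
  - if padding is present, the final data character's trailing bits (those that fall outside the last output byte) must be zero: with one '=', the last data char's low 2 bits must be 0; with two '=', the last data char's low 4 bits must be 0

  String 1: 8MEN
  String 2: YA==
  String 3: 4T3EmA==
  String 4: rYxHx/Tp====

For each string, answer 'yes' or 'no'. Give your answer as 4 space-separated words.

Answer: yes yes yes no

Derivation:
String 1: '8MEN' → valid
String 2: 'YA==' → valid
String 3: '4T3EmA==' → valid
String 4: 'rYxHx/Tp====' → invalid (4 pad chars (max 2))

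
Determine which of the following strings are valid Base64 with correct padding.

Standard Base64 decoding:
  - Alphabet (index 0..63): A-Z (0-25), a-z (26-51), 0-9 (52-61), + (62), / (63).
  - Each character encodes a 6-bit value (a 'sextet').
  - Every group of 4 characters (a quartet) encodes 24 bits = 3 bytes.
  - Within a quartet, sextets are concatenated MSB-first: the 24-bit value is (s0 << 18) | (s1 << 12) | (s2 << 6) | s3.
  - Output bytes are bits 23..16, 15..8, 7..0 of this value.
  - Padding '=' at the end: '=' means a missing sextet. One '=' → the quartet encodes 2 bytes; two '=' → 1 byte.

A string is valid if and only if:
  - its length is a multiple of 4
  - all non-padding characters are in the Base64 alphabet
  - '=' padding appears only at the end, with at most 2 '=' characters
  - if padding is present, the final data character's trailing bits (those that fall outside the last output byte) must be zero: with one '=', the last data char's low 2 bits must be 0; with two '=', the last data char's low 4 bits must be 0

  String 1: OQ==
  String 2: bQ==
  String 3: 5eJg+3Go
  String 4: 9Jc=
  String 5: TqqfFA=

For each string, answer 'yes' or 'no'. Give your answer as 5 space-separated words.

Answer: yes yes yes yes no

Derivation:
String 1: 'OQ==' → valid
String 2: 'bQ==' → valid
String 3: '5eJg+3Go' → valid
String 4: '9Jc=' → valid
String 5: 'TqqfFA=' → invalid (len=7 not mult of 4)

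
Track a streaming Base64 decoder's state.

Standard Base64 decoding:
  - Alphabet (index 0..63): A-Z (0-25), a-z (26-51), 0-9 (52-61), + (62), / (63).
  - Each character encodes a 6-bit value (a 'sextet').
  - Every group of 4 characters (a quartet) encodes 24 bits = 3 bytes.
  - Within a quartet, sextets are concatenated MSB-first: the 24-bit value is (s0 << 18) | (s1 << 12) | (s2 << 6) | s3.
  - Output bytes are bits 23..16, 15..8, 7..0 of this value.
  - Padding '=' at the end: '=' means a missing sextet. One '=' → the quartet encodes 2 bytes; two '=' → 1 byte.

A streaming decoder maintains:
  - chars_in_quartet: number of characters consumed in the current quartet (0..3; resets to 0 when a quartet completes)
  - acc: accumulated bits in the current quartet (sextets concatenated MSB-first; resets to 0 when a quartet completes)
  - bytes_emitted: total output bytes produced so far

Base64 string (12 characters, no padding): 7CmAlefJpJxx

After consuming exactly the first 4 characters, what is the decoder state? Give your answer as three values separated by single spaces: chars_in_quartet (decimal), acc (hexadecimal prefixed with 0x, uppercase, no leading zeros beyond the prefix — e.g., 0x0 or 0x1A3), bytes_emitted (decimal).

Answer: 0 0x0 3

Derivation:
After char 0 ('7'=59): chars_in_quartet=1 acc=0x3B bytes_emitted=0
After char 1 ('C'=2): chars_in_quartet=2 acc=0xEC2 bytes_emitted=0
After char 2 ('m'=38): chars_in_quartet=3 acc=0x3B0A6 bytes_emitted=0
After char 3 ('A'=0): chars_in_quartet=4 acc=0xEC2980 -> emit EC 29 80, reset; bytes_emitted=3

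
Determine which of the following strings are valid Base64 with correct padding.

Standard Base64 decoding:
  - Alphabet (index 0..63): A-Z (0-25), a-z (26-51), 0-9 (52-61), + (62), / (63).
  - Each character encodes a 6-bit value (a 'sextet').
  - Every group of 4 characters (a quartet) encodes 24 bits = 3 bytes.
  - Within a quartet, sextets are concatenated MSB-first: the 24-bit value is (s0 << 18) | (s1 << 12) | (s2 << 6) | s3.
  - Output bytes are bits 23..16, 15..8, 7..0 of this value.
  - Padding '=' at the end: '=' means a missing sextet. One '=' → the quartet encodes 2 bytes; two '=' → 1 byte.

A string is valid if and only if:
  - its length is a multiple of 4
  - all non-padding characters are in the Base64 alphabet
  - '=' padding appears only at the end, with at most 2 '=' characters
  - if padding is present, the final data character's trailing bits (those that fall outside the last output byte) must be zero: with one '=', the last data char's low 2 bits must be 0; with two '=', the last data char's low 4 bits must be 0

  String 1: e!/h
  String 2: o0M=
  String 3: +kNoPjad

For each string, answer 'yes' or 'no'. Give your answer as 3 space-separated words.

Answer: no yes yes

Derivation:
String 1: 'e!/h' → invalid (bad char(s): ['!'])
String 2: 'o0M=' → valid
String 3: '+kNoPjad' → valid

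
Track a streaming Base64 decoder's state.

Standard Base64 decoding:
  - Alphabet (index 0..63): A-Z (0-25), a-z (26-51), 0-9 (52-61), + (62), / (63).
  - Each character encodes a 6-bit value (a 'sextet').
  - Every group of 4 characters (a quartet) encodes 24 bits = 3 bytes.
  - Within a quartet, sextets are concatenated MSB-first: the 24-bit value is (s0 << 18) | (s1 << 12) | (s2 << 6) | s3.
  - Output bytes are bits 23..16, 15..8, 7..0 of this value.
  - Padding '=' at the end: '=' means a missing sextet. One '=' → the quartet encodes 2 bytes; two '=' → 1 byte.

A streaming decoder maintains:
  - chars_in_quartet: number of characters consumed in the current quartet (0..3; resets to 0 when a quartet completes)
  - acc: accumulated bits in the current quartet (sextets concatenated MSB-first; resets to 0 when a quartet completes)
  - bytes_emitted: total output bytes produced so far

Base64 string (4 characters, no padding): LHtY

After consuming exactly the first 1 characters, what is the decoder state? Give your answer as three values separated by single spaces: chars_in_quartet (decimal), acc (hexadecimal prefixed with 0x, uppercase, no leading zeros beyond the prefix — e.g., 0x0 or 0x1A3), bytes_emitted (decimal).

After char 0 ('L'=11): chars_in_quartet=1 acc=0xB bytes_emitted=0

Answer: 1 0xB 0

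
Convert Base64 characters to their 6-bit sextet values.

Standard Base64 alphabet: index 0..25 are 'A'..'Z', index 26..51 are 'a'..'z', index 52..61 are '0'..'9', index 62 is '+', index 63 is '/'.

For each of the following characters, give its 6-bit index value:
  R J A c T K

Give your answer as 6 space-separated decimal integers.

Answer: 17 9 0 28 19 10

Derivation:
'R': A..Z range, ord('R') − ord('A') = 17
'J': A..Z range, ord('J') − ord('A') = 9
'A': A..Z range, ord('A') − ord('A') = 0
'c': a..z range, 26 + ord('c') − ord('a') = 28
'T': A..Z range, ord('T') − ord('A') = 19
'K': A..Z range, ord('K') − ord('A') = 10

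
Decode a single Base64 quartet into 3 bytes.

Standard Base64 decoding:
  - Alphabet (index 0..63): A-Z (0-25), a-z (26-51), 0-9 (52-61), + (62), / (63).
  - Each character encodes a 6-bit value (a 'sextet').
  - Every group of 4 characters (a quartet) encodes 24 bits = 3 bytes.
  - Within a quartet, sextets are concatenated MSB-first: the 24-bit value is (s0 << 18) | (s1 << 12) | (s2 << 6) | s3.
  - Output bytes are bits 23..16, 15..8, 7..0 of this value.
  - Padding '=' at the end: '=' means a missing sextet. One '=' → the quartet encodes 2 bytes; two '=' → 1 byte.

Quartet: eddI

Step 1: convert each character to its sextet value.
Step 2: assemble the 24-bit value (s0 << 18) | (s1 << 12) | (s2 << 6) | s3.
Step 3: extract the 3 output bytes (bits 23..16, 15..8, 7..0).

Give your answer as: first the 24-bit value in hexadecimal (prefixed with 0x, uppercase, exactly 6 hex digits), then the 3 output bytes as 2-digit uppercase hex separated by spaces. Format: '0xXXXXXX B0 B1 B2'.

Answer: 0x79D748 79 D7 48

Derivation:
Sextets: e=30, d=29, d=29, I=8
24-bit: (30<<18) | (29<<12) | (29<<6) | 8
      = 0x780000 | 0x01D000 | 0x000740 | 0x000008
      = 0x79D748
Bytes: (v>>16)&0xFF=79, (v>>8)&0xFF=D7, v&0xFF=48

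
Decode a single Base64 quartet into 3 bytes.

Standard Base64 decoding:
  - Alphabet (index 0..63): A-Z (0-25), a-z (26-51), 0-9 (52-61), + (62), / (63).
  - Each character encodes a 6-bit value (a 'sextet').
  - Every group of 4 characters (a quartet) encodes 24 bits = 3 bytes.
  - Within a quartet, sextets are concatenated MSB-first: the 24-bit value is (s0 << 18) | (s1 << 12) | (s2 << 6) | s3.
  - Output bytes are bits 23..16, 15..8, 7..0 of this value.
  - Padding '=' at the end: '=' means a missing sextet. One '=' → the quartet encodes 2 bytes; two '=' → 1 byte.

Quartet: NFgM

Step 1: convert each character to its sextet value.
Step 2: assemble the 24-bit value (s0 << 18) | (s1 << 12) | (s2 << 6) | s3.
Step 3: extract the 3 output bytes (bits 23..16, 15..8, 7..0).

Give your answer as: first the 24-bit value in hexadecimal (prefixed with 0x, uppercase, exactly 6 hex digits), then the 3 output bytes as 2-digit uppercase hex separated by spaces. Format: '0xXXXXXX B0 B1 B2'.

Answer: 0x34580C 34 58 0C

Derivation:
Sextets: N=13, F=5, g=32, M=12
24-bit: (13<<18) | (5<<12) | (32<<6) | 12
      = 0x340000 | 0x005000 | 0x000800 | 0x00000C
      = 0x34580C
Bytes: (v>>16)&0xFF=34, (v>>8)&0xFF=58, v&0xFF=0C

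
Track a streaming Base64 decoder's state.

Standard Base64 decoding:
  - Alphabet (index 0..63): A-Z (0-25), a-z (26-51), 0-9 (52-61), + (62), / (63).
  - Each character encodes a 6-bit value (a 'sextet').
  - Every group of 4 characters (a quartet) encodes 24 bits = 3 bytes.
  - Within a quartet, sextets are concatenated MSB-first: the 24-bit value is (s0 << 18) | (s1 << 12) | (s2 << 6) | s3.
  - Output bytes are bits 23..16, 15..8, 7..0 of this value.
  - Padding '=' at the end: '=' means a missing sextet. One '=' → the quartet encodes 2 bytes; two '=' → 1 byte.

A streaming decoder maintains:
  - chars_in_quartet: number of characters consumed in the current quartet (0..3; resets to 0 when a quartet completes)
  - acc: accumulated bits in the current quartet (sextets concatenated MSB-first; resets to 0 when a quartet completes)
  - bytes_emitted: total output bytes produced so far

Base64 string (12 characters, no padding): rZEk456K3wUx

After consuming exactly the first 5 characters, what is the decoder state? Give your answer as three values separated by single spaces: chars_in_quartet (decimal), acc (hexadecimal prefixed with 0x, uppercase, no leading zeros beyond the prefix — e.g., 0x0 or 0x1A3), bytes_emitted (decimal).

After char 0 ('r'=43): chars_in_quartet=1 acc=0x2B bytes_emitted=0
After char 1 ('Z'=25): chars_in_quartet=2 acc=0xAD9 bytes_emitted=0
After char 2 ('E'=4): chars_in_quartet=3 acc=0x2B644 bytes_emitted=0
After char 3 ('k'=36): chars_in_quartet=4 acc=0xAD9124 -> emit AD 91 24, reset; bytes_emitted=3
After char 4 ('4'=56): chars_in_quartet=1 acc=0x38 bytes_emitted=3

Answer: 1 0x38 3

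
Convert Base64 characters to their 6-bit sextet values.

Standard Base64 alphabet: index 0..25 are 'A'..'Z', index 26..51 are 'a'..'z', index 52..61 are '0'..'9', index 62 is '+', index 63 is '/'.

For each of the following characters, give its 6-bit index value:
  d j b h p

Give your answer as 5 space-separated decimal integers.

Answer: 29 35 27 33 41

Derivation:
'd': a..z range, 26 + ord('d') − ord('a') = 29
'j': a..z range, 26 + ord('j') − ord('a') = 35
'b': a..z range, 26 + ord('b') − ord('a') = 27
'h': a..z range, 26 + ord('h') − ord('a') = 33
'p': a..z range, 26 + ord('p') − ord('a') = 41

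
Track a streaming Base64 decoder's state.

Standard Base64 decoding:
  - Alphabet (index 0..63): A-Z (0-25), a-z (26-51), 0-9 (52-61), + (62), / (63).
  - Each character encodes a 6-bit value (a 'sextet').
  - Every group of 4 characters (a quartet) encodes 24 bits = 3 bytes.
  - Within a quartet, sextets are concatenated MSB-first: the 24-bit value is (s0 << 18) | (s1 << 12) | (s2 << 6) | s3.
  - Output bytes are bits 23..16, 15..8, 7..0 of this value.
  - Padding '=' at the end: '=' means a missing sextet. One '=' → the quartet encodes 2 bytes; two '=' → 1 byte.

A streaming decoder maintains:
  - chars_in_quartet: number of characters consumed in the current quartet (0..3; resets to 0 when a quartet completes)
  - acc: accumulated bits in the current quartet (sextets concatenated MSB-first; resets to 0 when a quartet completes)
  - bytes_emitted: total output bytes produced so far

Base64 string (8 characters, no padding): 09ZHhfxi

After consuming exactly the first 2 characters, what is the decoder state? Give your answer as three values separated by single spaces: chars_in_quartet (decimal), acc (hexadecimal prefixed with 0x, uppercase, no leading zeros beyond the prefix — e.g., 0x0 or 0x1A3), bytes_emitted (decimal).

Answer: 2 0xD3D 0

Derivation:
After char 0 ('0'=52): chars_in_quartet=1 acc=0x34 bytes_emitted=0
After char 1 ('9'=61): chars_in_quartet=2 acc=0xD3D bytes_emitted=0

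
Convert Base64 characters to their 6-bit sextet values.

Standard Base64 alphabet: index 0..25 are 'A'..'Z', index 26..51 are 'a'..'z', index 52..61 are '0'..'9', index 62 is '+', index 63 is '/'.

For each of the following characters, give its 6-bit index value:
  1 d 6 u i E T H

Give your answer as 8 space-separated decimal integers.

'1': 0..9 range, 52 + ord('1') − ord('0') = 53
'd': a..z range, 26 + ord('d') − ord('a') = 29
'6': 0..9 range, 52 + ord('6') − ord('0') = 58
'u': a..z range, 26 + ord('u') − ord('a') = 46
'i': a..z range, 26 + ord('i') − ord('a') = 34
'E': A..Z range, ord('E') − ord('A') = 4
'T': A..Z range, ord('T') − ord('A') = 19
'H': A..Z range, ord('H') − ord('A') = 7

Answer: 53 29 58 46 34 4 19 7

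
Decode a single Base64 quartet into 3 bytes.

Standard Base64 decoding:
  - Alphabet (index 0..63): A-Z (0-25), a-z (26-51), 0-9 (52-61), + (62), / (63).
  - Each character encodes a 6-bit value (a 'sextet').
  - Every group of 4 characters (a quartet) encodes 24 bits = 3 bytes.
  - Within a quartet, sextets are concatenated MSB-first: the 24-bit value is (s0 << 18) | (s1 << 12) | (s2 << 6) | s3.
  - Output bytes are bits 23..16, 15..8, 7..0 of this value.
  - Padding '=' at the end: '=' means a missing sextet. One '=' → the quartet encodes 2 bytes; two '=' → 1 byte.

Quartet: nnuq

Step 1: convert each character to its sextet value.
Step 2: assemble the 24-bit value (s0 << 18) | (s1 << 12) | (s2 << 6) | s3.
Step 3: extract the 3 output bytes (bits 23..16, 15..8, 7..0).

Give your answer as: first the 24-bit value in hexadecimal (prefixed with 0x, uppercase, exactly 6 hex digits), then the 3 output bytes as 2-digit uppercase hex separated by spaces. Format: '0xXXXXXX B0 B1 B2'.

Sextets: n=39, n=39, u=46, q=42
24-bit: (39<<18) | (39<<12) | (46<<6) | 42
      = 0x9C0000 | 0x027000 | 0x000B80 | 0x00002A
      = 0x9E7BAA
Bytes: (v>>16)&0xFF=9E, (v>>8)&0xFF=7B, v&0xFF=AA

Answer: 0x9E7BAA 9E 7B AA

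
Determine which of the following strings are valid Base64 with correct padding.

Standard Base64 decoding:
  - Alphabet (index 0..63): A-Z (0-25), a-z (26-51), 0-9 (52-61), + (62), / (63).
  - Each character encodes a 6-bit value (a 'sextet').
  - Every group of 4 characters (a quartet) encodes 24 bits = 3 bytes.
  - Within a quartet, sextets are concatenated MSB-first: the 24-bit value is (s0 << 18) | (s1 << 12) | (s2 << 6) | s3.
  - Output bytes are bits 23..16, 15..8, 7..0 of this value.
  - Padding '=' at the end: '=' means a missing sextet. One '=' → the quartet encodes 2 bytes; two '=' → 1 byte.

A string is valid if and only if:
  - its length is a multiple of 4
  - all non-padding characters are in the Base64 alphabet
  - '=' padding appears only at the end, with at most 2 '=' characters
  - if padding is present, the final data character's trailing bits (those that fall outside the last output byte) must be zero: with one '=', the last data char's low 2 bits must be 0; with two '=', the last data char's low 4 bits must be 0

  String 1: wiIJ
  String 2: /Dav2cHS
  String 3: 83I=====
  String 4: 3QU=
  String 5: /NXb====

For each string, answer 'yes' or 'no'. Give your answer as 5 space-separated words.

Answer: yes yes no yes no

Derivation:
String 1: 'wiIJ' → valid
String 2: '/Dav2cHS' → valid
String 3: '83I=====' → invalid (5 pad chars (max 2))
String 4: '3QU=' → valid
String 5: '/NXb====' → invalid (4 pad chars (max 2))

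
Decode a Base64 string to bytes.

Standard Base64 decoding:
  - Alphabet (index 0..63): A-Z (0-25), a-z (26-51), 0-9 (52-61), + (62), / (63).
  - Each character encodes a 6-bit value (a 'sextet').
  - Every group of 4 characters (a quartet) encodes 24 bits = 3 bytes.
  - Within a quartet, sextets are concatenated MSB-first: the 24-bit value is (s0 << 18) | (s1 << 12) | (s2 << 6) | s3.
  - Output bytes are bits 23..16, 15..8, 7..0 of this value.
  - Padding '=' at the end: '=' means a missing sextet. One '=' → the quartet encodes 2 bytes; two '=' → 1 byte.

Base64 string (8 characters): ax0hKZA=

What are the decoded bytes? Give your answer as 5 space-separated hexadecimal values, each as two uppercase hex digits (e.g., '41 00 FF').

After char 0 ('a'=26): chars_in_quartet=1 acc=0x1A bytes_emitted=0
After char 1 ('x'=49): chars_in_quartet=2 acc=0x6B1 bytes_emitted=0
After char 2 ('0'=52): chars_in_quartet=3 acc=0x1AC74 bytes_emitted=0
After char 3 ('h'=33): chars_in_quartet=4 acc=0x6B1D21 -> emit 6B 1D 21, reset; bytes_emitted=3
After char 4 ('K'=10): chars_in_quartet=1 acc=0xA bytes_emitted=3
After char 5 ('Z'=25): chars_in_quartet=2 acc=0x299 bytes_emitted=3
After char 6 ('A'=0): chars_in_quartet=3 acc=0xA640 bytes_emitted=3
Padding '=': partial quartet acc=0xA640 -> emit 29 90; bytes_emitted=5

Answer: 6B 1D 21 29 90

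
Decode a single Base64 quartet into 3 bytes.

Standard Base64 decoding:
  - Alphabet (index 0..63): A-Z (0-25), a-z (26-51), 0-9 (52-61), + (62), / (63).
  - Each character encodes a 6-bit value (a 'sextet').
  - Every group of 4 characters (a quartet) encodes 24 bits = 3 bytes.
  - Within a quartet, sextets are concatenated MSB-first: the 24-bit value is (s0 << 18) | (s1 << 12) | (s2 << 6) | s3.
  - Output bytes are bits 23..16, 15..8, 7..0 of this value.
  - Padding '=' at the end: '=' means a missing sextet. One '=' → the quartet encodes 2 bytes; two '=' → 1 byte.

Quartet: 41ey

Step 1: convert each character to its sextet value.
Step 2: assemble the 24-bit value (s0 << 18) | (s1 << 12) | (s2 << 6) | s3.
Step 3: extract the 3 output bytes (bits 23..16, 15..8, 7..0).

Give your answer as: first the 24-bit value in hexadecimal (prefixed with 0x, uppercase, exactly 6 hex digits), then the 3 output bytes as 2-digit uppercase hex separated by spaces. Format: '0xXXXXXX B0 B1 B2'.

Sextets: 4=56, 1=53, e=30, y=50
24-bit: (56<<18) | (53<<12) | (30<<6) | 50
      = 0xE00000 | 0x035000 | 0x000780 | 0x000032
      = 0xE357B2
Bytes: (v>>16)&0xFF=E3, (v>>8)&0xFF=57, v&0xFF=B2

Answer: 0xE357B2 E3 57 B2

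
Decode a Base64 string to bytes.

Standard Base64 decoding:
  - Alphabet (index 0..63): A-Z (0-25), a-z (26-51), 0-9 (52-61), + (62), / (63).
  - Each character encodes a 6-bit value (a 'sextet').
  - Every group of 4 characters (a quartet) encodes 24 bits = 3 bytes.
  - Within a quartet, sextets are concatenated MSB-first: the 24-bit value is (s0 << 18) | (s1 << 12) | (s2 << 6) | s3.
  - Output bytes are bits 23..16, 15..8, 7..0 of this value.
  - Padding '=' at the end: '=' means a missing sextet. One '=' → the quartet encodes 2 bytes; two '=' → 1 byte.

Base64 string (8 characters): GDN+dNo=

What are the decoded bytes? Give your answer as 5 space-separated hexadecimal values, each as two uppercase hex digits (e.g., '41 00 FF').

Answer: 18 33 7E 74 DA

Derivation:
After char 0 ('G'=6): chars_in_quartet=1 acc=0x6 bytes_emitted=0
After char 1 ('D'=3): chars_in_quartet=2 acc=0x183 bytes_emitted=0
After char 2 ('N'=13): chars_in_quartet=3 acc=0x60CD bytes_emitted=0
After char 3 ('+'=62): chars_in_quartet=4 acc=0x18337E -> emit 18 33 7E, reset; bytes_emitted=3
After char 4 ('d'=29): chars_in_quartet=1 acc=0x1D bytes_emitted=3
After char 5 ('N'=13): chars_in_quartet=2 acc=0x74D bytes_emitted=3
After char 6 ('o'=40): chars_in_quartet=3 acc=0x1D368 bytes_emitted=3
Padding '=': partial quartet acc=0x1D368 -> emit 74 DA; bytes_emitted=5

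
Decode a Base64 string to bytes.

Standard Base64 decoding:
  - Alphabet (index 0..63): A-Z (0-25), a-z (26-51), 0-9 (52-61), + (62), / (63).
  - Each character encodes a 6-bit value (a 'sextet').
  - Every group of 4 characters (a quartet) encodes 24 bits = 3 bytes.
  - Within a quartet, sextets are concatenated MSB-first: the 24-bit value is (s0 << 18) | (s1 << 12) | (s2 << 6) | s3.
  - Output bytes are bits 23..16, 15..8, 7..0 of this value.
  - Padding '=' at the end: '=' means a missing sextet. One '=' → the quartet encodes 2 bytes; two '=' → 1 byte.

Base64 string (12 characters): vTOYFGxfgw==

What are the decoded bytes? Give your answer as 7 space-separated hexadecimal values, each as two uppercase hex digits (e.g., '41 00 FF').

Answer: BD 33 98 14 6C 5F 83

Derivation:
After char 0 ('v'=47): chars_in_quartet=1 acc=0x2F bytes_emitted=0
After char 1 ('T'=19): chars_in_quartet=2 acc=0xBD3 bytes_emitted=0
After char 2 ('O'=14): chars_in_quartet=3 acc=0x2F4CE bytes_emitted=0
After char 3 ('Y'=24): chars_in_quartet=4 acc=0xBD3398 -> emit BD 33 98, reset; bytes_emitted=3
After char 4 ('F'=5): chars_in_quartet=1 acc=0x5 bytes_emitted=3
After char 5 ('G'=6): chars_in_quartet=2 acc=0x146 bytes_emitted=3
After char 6 ('x'=49): chars_in_quartet=3 acc=0x51B1 bytes_emitted=3
After char 7 ('f'=31): chars_in_quartet=4 acc=0x146C5F -> emit 14 6C 5F, reset; bytes_emitted=6
After char 8 ('g'=32): chars_in_quartet=1 acc=0x20 bytes_emitted=6
After char 9 ('w'=48): chars_in_quartet=2 acc=0x830 bytes_emitted=6
Padding '==': partial quartet acc=0x830 -> emit 83; bytes_emitted=7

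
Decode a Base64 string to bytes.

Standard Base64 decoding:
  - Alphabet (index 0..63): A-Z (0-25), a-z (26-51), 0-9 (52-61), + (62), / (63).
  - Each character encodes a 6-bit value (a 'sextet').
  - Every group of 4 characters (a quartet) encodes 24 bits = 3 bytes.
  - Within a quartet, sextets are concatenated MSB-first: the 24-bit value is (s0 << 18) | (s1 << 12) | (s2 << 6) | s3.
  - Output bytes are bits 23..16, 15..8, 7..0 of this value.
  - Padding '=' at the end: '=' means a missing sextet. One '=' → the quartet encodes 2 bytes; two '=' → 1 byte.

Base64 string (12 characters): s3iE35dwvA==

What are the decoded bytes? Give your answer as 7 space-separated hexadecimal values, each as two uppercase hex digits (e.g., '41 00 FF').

Answer: B3 78 84 DF 97 70 BC

Derivation:
After char 0 ('s'=44): chars_in_quartet=1 acc=0x2C bytes_emitted=0
After char 1 ('3'=55): chars_in_quartet=2 acc=0xB37 bytes_emitted=0
After char 2 ('i'=34): chars_in_quartet=3 acc=0x2CDE2 bytes_emitted=0
After char 3 ('E'=4): chars_in_quartet=4 acc=0xB37884 -> emit B3 78 84, reset; bytes_emitted=3
After char 4 ('3'=55): chars_in_quartet=1 acc=0x37 bytes_emitted=3
After char 5 ('5'=57): chars_in_quartet=2 acc=0xDF9 bytes_emitted=3
After char 6 ('d'=29): chars_in_quartet=3 acc=0x37E5D bytes_emitted=3
After char 7 ('w'=48): chars_in_quartet=4 acc=0xDF9770 -> emit DF 97 70, reset; bytes_emitted=6
After char 8 ('v'=47): chars_in_quartet=1 acc=0x2F bytes_emitted=6
After char 9 ('A'=0): chars_in_quartet=2 acc=0xBC0 bytes_emitted=6
Padding '==': partial quartet acc=0xBC0 -> emit BC; bytes_emitted=7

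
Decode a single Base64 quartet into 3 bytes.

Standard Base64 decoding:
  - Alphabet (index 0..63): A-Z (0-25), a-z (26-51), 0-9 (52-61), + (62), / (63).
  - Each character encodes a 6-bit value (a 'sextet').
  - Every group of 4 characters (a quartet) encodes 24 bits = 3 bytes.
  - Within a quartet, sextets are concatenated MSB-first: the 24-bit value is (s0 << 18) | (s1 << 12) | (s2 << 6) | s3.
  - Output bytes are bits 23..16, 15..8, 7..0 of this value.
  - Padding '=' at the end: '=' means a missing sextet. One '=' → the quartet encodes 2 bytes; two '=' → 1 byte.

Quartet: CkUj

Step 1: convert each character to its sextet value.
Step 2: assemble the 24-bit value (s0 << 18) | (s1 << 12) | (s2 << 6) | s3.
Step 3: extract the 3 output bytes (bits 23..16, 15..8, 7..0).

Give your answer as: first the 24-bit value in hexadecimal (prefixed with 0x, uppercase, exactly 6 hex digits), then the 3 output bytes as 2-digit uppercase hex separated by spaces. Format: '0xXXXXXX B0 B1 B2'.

Answer: 0x0A4523 0A 45 23

Derivation:
Sextets: C=2, k=36, U=20, j=35
24-bit: (2<<18) | (36<<12) | (20<<6) | 35
      = 0x080000 | 0x024000 | 0x000500 | 0x000023
      = 0x0A4523
Bytes: (v>>16)&0xFF=0A, (v>>8)&0xFF=45, v&0xFF=23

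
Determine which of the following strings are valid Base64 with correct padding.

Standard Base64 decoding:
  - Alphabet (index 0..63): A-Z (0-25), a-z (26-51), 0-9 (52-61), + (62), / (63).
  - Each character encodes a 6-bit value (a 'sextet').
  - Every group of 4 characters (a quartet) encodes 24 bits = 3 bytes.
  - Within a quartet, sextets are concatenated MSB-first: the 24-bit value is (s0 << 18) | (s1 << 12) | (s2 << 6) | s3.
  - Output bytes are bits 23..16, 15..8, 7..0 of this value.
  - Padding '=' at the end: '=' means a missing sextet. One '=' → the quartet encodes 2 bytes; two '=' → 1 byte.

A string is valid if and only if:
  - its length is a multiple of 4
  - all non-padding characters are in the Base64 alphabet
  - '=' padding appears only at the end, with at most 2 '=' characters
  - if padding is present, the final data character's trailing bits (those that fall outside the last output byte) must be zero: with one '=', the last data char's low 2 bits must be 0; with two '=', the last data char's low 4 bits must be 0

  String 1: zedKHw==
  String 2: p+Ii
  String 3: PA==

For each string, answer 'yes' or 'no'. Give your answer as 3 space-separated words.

Answer: yes yes yes

Derivation:
String 1: 'zedKHw==' → valid
String 2: 'p+Ii' → valid
String 3: 'PA==' → valid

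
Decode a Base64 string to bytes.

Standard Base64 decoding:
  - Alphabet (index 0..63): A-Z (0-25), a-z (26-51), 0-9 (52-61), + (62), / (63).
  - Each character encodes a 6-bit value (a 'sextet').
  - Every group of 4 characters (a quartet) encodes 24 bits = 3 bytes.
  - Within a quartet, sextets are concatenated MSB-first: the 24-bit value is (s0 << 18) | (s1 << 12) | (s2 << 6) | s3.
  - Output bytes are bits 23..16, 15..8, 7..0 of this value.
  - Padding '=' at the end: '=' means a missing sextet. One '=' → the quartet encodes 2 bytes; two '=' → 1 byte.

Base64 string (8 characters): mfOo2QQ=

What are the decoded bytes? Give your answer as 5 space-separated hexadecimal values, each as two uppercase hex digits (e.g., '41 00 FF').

After char 0 ('m'=38): chars_in_quartet=1 acc=0x26 bytes_emitted=0
After char 1 ('f'=31): chars_in_quartet=2 acc=0x99F bytes_emitted=0
After char 2 ('O'=14): chars_in_quartet=3 acc=0x267CE bytes_emitted=0
After char 3 ('o'=40): chars_in_quartet=4 acc=0x99F3A8 -> emit 99 F3 A8, reset; bytes_emitted=3
After char 4 ('2'=54): chars_in_quartet=1 acc=0x36 bytes_emitted=3
After char 5 ('Q'=16): chars_in_quartet=2 acc=0xD90 bytes_emitted=3
After char 6 ('Q'=16): chars_in_quartet=3 acc=0x36410 bytes_emitted=3
Padding '=': partial quartet acc=0x36410 -> emit D9 04; bytes_emitted=5

Answer: 99 F3 A8 D9 04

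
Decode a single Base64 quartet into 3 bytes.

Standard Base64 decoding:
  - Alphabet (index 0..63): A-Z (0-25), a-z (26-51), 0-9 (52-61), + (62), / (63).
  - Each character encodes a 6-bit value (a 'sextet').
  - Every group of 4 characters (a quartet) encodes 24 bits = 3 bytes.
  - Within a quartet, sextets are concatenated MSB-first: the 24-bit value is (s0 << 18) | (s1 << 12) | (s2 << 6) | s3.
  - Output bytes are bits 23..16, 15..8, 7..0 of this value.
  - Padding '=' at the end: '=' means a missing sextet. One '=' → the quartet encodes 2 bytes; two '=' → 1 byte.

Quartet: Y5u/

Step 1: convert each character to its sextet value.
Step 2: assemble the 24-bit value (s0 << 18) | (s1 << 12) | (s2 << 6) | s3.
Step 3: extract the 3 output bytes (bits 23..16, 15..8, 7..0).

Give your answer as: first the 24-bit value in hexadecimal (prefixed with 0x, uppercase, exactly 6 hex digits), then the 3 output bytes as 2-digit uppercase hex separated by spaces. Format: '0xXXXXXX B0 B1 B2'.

Answer: 0x639BBF 63 9B BF

Derivation:
Sextets: Y=24, 5=57, u=46, /=63
24-bit: (24<<18) | (57<<12) | (46<<6) | 63
      = 0x600000 | 0x039000 | 0x000B80 | 0x00003F
      = 0x639BBF
Bytes: (v>>16)&0xFF=63, (v>>8)&0xFF=9B, v&0xFF=BF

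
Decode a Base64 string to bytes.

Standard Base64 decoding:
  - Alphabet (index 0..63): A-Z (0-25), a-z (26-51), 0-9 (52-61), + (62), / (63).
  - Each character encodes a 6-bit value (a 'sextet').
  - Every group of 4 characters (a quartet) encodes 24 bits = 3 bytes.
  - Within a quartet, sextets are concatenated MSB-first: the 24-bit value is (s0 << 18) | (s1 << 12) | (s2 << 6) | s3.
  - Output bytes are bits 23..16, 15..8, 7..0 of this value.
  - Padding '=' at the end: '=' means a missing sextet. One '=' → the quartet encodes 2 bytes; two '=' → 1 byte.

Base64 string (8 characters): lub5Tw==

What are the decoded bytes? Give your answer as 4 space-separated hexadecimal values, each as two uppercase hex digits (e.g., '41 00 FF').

After char 0 ('l'=37): chars_in_quartet=1 acc=0x25 bytes_emitted=0
After char 1 ('u'=46): chars_in_quartet=2 acc=0x96E bytes_emitted=0
After char 2 ('b'=27): chars_in_quartet=3 acc=0x25B9B bytes_emitted=0
After char 3 ('5'=57): chars_in_quartet=4 acc=0x96E6F9 -> emit 96 E6 F9, reset; bytes_emitted=3
After char 4 ('T'=19): chars_in_quartet=1 acc=0x13 bytes_emitted=3
After char 5 ('w'=48): chars_in_quartet=2 acc=0x4F0 bytes_emitted=3
Padding '==': partial quartet acc=0x4F0 -> emit 4F; bytes_emitted=4

Answer: 96 E6 F9 4F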